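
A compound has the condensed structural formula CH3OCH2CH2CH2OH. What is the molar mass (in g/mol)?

Atom tally by fragment:
  CH3OCH2 → C:2 H:5 O:1
  CH2CH2OH → C:2 H:5 O:1
Element totals:
  C: 4
  H: 10
  O: 2
Molecular formula: C4H10O2.
  M = 4(12.011) + 10(1.008) + 2(15.999)
    = 48.044 + 10.080 + 31.998 = 90.122

90.12 g/mol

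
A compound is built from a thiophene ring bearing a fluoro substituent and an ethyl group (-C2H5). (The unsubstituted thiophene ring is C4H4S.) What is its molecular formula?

Atom tally by fragment:
  thiophene ring core → C:4 H:4 S:1
  (− 2 ring H displaced by substituents)
  + F → F:1
  + C2H5 → C:2 H:5
Element totals:
  C: 6
  H: 7
  F: 1
  S: 1

C6H7FS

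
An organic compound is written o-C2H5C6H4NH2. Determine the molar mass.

Element totals:
  C: 8
  H: 11
  N: 1
Molecular formula: C8H11N.
  M = 8(12.011) + 11(1.008) + 14.007
    = 96.088 + 11.088 + 14.007 = 121.183

121.18 g/mol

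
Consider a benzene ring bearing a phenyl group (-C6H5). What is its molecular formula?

Atom tally by fragment:
  benzene ring core → C:6 H:6
  (− 1 ring H displaced by substituents)
  + C6H5 → C:6 H:5
Element totals:
  C: 12
  H: 10

C12H10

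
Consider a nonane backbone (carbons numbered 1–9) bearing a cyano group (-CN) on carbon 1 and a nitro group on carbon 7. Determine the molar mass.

Atom tally by fragment:
  NCCH2 → C:2 H:2 N:1
  CH2 → C:1 H:2
  CH2 → C:1 H:2
  CH2 → C:1 H:2
  CH2 → C:1 H:2
  CH2 → C:1 H:2
  CH(NO2) → C:1 H:1 N:1 O:2
  CH2 → C:1 H:2
  CH3 → C:1 H:3
Element totals:
  C: 10
  H: 18
  N: 2
  O: 2
Molecular formula: C10H18N2O2.
  M = 10(12.011) + 18(1.008) + 2(14.007) + 2(15.999)
    = 120.110 + 18.144 + 28.014 + 31.998 = 198.266

198.27 g/mol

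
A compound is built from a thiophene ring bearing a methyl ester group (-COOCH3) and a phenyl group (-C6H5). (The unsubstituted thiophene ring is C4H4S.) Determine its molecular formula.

Atom tally by fragment:
  thiophene ring core → C:4 H:4 S:1
  (− 2 ring H displaced by substituents)
  + COOCH3 → C:2 H:3 O:2
  + C6H5 → C:6 H:5
Element totals:
  C: 12
  H: 10
  O: 2
  S: 1

C12H10O2S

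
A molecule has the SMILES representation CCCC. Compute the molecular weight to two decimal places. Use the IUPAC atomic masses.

58.12 g/mol

Atom tally by fragment:
  CH3 → C:1 H:3
  CH2 → C:1 H:2
  CH2 → C:1 H:2
  CH3 → C:1 H:3
Element totals:
  C: 4
  H: 10
Molecular formula: C4H10.
  M = 4(12.011) + 10(1.008)
    = 48.044 + 10.080 = 58.124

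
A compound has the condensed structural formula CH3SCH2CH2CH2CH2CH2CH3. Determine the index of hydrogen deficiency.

Element totals:
  C: 7
  H: 16
  S: 1
Molecular formula: C7H16S.
DoU = (2C + 2 + N − H − X) / 2 = (2·7 + 2 + 0 − 16 − 0) / 2 = 0.

0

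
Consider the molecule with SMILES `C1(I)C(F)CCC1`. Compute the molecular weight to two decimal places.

214.02 g/mol

Atom tally by fragment:
  cyclopentane ring core → C:5 H:10
  (− 2 ring H displaced by substituents)
  + I → I:1
  + F → F:1
Element totals:
  C: 5
  H: 8
  F: 1
  I: 1
Molecular formula: C5H8FI.
  M = 5(12.011) + 8(1.008) + 18.998 + 126.904
    = 60.055 + 8.064 + 18.998 + 126.904 = 214.021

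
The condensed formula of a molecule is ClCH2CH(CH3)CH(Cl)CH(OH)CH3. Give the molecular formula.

Atom tally by fragment:
  ClCH2 → C:1 H:2 Cl:1
  CH(CH3) → C:2 H:4
  CH(Cl) → C:1 H:1 Cl:1
  CH(OH) → C:1 H:2 O:1
  CH3 → C:1 H:3
Element totals:
  C: 6
  H: 12
  Cl: 2
  O: 1

C6H12Cl2O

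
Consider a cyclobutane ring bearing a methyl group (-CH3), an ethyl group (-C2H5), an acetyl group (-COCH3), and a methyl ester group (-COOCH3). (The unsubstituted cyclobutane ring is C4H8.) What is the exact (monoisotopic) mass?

Atom tally by fragment:
  cyclobutane ring core → C:4 H:8
  (− 4 ring H displaced by substituents)
  + CH3 → C:1 H:3
  + C2H5 → C:2 H:5
  + COCH3 → C:2 H:3 O:1
  + COOCH3 → C:2 H:3 O:2
Element totals:
  C: 11
  H: 18
  O: 3
Molecular formula: C11H18O3.
  M = 11(12.0) + 18(1.007825) + 3(15.994915)
    = 132.000000 + 18.140850 + 47.984745 = 198.125595

198.1256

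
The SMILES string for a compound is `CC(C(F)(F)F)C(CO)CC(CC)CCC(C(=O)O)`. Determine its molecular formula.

Atom tally by fragment:
  CH3 → C:1 H:3
  CH(CF3) → C:2 H:1 F:3
  CH(CH2OH) → C:2 H:4 O:1
  CH2 → C:1 H:2
  CH(C2H5) → C:3 H:6
  CH2 → C:1 H:2
  CH2 → C:1 H:2
  CH2COOH → C:2 H:3 O:2
Element totals:
  C: 13
  H: 23
  F: 3
  O: 3

C13H23F3O3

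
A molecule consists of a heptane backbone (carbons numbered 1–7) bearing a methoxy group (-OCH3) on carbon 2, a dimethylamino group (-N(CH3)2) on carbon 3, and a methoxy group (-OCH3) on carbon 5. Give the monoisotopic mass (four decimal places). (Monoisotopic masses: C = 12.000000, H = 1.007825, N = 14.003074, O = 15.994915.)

203.1885

Atom tally by fragment:
  CH3 → C:1 H:3
  CH(OCH3) → C:2 H:4 O:1
  CH(N(CH3)2) → C:3 H:7 N:1
  CH2 → C:1 H:2
  CH(OCH3) → C:2 H:4 O:1
  CH2 → C:1 H:2
  CH3 → C:1 H:3
Element totals:
  C: 11
  H: 25
  N: 1
  O: 2
Molecular formula: C11H25NO2.
  M = 11(12.0) + 25(1.007825) + 14.003074 + 2(15.994915)
    = 132.000000 + 25.195625 + 14.003074 + 31.989830 = 203.188529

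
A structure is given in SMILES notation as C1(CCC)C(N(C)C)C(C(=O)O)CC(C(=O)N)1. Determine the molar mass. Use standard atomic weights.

Atom tally by fragment:
  cyclopentane ring core → C:5 H:10
  (− 4 ring H displaced by substituents)
  + CH2CH2CH3 → C:3 H:7
  + N(CH3)2 → N:1 C:2 H:6
  + COOH → C:1 H:1 O:2
  + CONH2 → C:1 H:2 O:1 N:1
Element totals:
  C: 12
  H: 22
  N: 2
  O: 3
Molecular formula: C12H22N2O3.
  M = 12(12.011) + 22(1.008) + 2(14.007) + 3(15.999)
    = 144.132 + 22.176 + 28.014 + 47.997 = 242.319

242.32 g/mol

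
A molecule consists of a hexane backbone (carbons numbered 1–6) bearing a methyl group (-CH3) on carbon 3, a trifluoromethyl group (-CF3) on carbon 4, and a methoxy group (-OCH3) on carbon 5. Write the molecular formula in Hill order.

C9H17F3O

Atom tally by fragment:
  CH3 → C:1 H:3
  CH2 → C:1 H:2
  CH(CH3) → C:2 H:4
  CH(CF3) → C:2 H:1 F:3
  CH(OCH3) → C:2 H:4 O:1
  CH3 → C:1 H:3
Element totals:
  C: 9
  H: 17
  F: 3
  O: 1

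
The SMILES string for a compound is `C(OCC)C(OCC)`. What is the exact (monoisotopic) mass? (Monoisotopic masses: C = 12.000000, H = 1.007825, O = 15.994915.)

118.0994

Atom tally by fragment:
  C2H5OCH2 → C:3 H:7 O:1
  CH2OC2H5 → C:3 H:7 O:1
Element totals:
  C: 6
  H: 14
  O: 2
Molecular formula: C6H14O2.
  M = 6(12.0) + 14(1.007825) + 2(15.994915)
    = 72.000000 + 14.109550 + 31.989830 = 118.099380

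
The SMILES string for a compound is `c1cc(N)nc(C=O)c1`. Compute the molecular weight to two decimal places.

122.13 g/mol

Atom tally by fragment:
  pyridine ring core → C:5 H:5 N:1
  (− 2 ring H displaced by substituents)
  + NH2 → N:1 H:2
  + CHO → C:1 H:1 O:1
Element totals:
  C: 6
  H: 6
  N: 2
  O: 1
Molecular formula: C6H6N2O.
  M = 6(12.011) + 6(1.008) + 2(14.007) + 15.999
    = 72.066 + 6.048 + 28.014 + 15.999 = 122.127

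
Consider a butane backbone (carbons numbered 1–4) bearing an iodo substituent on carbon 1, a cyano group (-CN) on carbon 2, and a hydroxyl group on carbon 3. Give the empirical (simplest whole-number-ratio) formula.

Atom tally by fragment:
  ICH2 → C:1 H:2 I:1
  CH(CN) → C:2 H:1 N:1
  CH(OH) → C:1 H:2 O:1
  CH3 → C:1 H:3
Element totals:
  C: 5
  H: 8
  I: 1
  N: 1
  O: 1
Molecular formula: C5H8INO.
gcd of subscripts (5, 8, 1, 1, 1) = 1, so the empirical formula equals the molecular formula.

C5H8INO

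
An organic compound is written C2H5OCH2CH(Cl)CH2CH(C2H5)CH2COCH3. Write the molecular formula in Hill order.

C11H21ClO2

Atom tally by fragment:
  C2H5OCH2 → C:3 H:7 O:1
  CH(Cl) → C:1 H:1 Cl:1
  CH2 → C:1 H:2
  CH(C2H5) → C:3 H:6
  CH2COCH3 → C:3 H:5 O:1
Element totals:
  C: 11
  H: 21
  Cl: 1
  O: 2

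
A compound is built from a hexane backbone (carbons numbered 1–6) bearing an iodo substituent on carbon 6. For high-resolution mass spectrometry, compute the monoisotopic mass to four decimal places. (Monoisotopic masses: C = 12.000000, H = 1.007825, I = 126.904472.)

Atom tally by fragment:
  CH3 → C:1 H:3
  CH2 → C:1 H:2
  CH2 → C:1 H:2
  CH2 → C:1 H:2
  CH2 → C:1 H:2
  CH2I → C:1 H:2 I:1
Element totals:
  C: 6
  H: 13
  I: 1
Molecular formula: C6H13I.
  M = 6(12.0) + 13(1.007825) + 126.904472
    = 72.000000 + 13.101725 + 126.904472 = 212.006197

212.0062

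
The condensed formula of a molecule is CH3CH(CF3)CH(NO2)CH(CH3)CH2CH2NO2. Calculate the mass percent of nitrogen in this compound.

10.85%

Atom tally by fragment:
  CH3 → C:1 H:3
  CH(CF3) → C:2 H:1 F:3
  CH(NO2) → C:1 H:1 N:1 O:2
  CH(CH3) → C:2 H:4
  CH2 → C:1 H:2
  CH2NO2 → C:1 H:2 N:1 O:2
Element totals:
  C: 8
  H: 13
  F: 3
  N: 2
  O: 4
Molecular formula: C8H13F3N2O4.
Molar mass = 258.196 g/mol.
Mass from N: 2 × 14.007 = 28.014 g/mol.
%N = 28.014 / 258.196 × 100 = 10.85%.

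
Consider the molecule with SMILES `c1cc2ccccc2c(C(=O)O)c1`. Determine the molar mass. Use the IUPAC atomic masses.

Atom tally by fragment:
  naphthalene ring system core → C:10 H:8
  (− 1 ring H displaced by substituents)
  + COOH → C:1 H:1 O:2
Element totals:
  C: 11
  H: 8
  O: 2
Molecular formula: C11H8O2.
  M = 11(12.011) + 8(1.008) + 2(15.999)
    = 132.121 + 8.064 + 31.998 = 172.183

172.18 g/mol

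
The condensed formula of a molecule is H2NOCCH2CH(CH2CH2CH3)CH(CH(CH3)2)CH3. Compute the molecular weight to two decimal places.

185.31 g/mol

Element totals:
  C: 11
  H: 23
  N: 1
  O: 1
Molecular formula: C11H23NO.
  M = 11(12.011) + 23(1.008) + 14.007 + 15.999
    = 132.121 + 23.184 + 14.007 + 15.999 = 185.311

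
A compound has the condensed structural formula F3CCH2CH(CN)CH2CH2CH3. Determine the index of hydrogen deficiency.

Element totals:
  C: 7
  H: 10
  F: 3
  N: 1
Molecular formula: C7H10F3N.
DoU = (2C + 2 + N − H − X) / 2 = (2·7 + 2 + 1 − 10 − 3) / 2 = 2.

2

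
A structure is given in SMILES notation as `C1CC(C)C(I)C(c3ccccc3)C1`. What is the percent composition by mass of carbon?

52.02%

Atom tally by fragment:
  cyclohexane ring core → C:6 H:12
  (− 3 ring H displaced by substituents)
  + CH3 → C:1 H:3
  + I → I:1
  + C6H5 → C:6 H:5
Element totals:
  C: 13
  H: 17
  I: 1
Molecular formula: C13H17I.
Molar mass = 300.183 g/mol.
Mass from C: 13 × 12.011 = 156.143 g/mol.
%C = 156.143 / 300.183 × 100 = 52.02%.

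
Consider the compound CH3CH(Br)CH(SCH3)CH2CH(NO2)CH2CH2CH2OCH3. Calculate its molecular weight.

Atom tally by fragment:
  CH3 → C:1 H:3
  CH(Br) → C:1 H:1 Br:1
  CH(SCH3) → C:2 H:4 S:1
  CH2 → C:1 H:2
  CH(NO2) → C:1 H:1 N:1 O:2
  CH2 → C:1 H:2
  CH2 → C:1 H:2
  CH2OCH3 → C:2 H:5 O:1
Element totals:
  C: 10
  H: 20
  Br: 1
  N: 1
  O: 3
  S: 1
Molecular formula: C10H20BrNO3S.
  M = 10(12.011) + 20(1.008) + 79.904 + 14.007 + 3(15.999) + 32.06
    = 120.110 + 20.160 + 79.904 + 14.007 + 47.997 + 32.060 = 314.238

314.24 g/mol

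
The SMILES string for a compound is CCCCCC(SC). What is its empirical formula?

C7H16S

Atom tally by fragment:
  CH3 → C:1 H:3
  CH2 → C:1 H:2
  CH2 → C:1 H:2
  CH2 → C:1 H:2
  CH2 → C:1 H:2
  CH2SCH3 → C:2 H:5 S:1
Element totals:
  C: 7
  H: 16
  S: 1
Molecular formula: C7H16S.
gcd of subscripts (7, 16, 1) = 1, so the empirical formula equals the molecular formula.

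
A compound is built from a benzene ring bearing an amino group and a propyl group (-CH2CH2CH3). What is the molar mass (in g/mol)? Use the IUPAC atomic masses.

Atom tally by fragment:
  benzene ring core → C:6 H:6
  (− 2 ring H displaced by substituents)
  + NH2 → N:1 H:2
  + CH2CH2CH3 → C:3 H:7
Element totals:
  C: 9
  H: 13
  N: 1
Molecular formula: C9H13N.
  M = 9(12.011) + 13(1.008) + 14.007
    = 108.099 + 13.104 + 14.007 = 135.210

135.21 g/mol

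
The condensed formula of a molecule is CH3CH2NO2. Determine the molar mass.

75.07 g/mol

Atom tally by fragment:
  CH3 → C:1 H:3
  CH2NO2 → C:1 H:2 N:1 O:2
Element totals:
  C: 2
  H: 5
  N: 1
  O: 2
Molecular formula: C2H5NO2.
  M = 2(12.011) + 5(1.008) + 14.007 + 2(15.999)
    = 24.022 + 5.040 + 14.007 + 31.998 = 75.067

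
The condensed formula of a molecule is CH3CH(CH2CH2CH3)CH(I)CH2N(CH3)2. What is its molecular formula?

C9H20IN

Atom tally by fragment:
  CH3 → C:1 H:3
  CH(CH2CH2CH3) → C:4 H:8
  CH(I) → C:1 H:1 I:1
  CH2N(CH3)2 → C:3 H:8 N:1
Element totals:
  C: 9
  H: 20
  I: 1
  N: 1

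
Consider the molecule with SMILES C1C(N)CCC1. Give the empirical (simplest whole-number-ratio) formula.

C5H11N

Atom tally by fragment:
  cyclopentane ring core → C:5 H:10
  (− 1 ring H displaced by substituents)
  + NH2 → N:1 H:2
Element totals:
  C: 5
  H: 11
  N: 1
Molecular formula: C5H11N.
gcd of subscripts (5, 11, 1) = 1, so the empirical formula equals the molecular formula.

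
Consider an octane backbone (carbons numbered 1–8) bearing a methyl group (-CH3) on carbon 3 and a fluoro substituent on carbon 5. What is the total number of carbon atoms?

Atom tally by fragment:
  CH3 → C:1 H:3
  CH2 → C:1 H:2
  CH(CH3) → C:2 H:4
  CH2 → C:1 H:2
  CH(F) → C:1 H:1 F:1
  CH2 → C:1 H:2
  CH2 → C:1 H:2
  CH3 → C:1 H:3
Element totals:
  C: 9
  H: 19
  F: 1

9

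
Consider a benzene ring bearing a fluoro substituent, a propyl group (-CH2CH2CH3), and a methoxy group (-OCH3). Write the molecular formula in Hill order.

C10H13FO

Atom tally by fragment:
  benzene ring core → C:6 H:6
  (− 3 ring H displaced by substituents)
  + F → F:1
  + CH2CH2CH3 → C:3 H:7
  + OCH3 → C:1 H:3 O:1
Element totals:
  C: 10
  H: 13
  F: 1
  O: 1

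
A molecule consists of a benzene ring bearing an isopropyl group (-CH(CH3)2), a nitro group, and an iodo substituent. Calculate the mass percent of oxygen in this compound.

10.99%

Atom tally by fragment:
  benzene ring core → C:6 H:6
  (− 3 ring H displaced by substituents)
  + CH(CH3)2 → C:3 H:7
  + NO2 → N:1 O:2
  + I → I:1
Element totals:
  C: 9
  H: 10
  I: 1
  N: 1
  O: 2
Molecular formula: C9H10INO2.
Molar mass = 291.088 g/mol.
Mass from O: 2 × 15.999 = 31.998 g/mol.
%O = 31.998 / 291.088 × 100 = 10.99%.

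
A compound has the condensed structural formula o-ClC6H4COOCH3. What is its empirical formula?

C8H7ClO2

Atom tally by fragment:
  benzene ring core → C:6 H:6
  (− 2 ring H displaced by substituents)
  + Cl → Cl:1
  + COOCH3 → C:2 H:3 O:2
Element totals:
  C: 8
  H: 7
  Cl: 1
  O: 2
Molecular formula: C8H7ClO2.
gcd of subscripts (8, 1, 7, 2) = 1, so the empirical formula equals the molecular formula.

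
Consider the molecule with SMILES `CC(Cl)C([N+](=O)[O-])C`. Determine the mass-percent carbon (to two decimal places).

Atom tally by fragment:
  CH3 → C:1 H:3
  CH(Cl) → C:1 H:1 Cl:1
  CH(NO2) → C:1 H:1 N:1 O:2
  CH3 → C:1 H:3
Element totals:
  C: 4
  H: 8
  Cl: 1
  N: 1
  O: 2
Molecular formula: C4H8ClNO2.
Molar mass = 137.563 g/mol.
Mass from C: 4 × 12.011 = 48.044 g/mol.
%C = 48.044 / 137.563 × 100 = 34.93%.

34.93%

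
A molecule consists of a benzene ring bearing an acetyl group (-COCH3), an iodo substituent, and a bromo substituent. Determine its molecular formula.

Atom tally by fragment:
  benzene ring core → C:6 H:6
  (− 3 ring H displaced by substituents)
  + COCH3 → C:2 H:3 O:1
  + I → I:1
  + Br → Br:1
Element totals:
  C: 8
  H: 6
  Br: 1
  I: 1
  O: 1

C8H6BrIO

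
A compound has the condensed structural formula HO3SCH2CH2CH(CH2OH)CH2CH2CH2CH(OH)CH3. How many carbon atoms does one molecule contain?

Atom tally by fragment:
  HO3SCH2 → C:1 H:3 S:1 O:3
  CH2 → C:1 H:2
  CH(CH2OH) → C:2 H:4 O:1
  CH2 → C:1 H:2
  CH2 → C:1 H:2
  CH2 → C:1 H:2
  CH(OH) → C:1 H:2 O:1
  CH3 → C:1 H:3
Element totals:
  C: 9
  H: 20
  O: 5
  S: 1

9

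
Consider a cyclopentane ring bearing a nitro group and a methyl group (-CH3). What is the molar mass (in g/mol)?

Atom tally by fragment:
  cyclopentane ring core → C:5 H:10
  (− 2 ring H displaced by substituents)
  + NO2 → N:1 O:2
  + CH3 → C:1 H:3
Element totals:
  C: 6
  H: 11
  N: 1
  O: 2
Molecular formula: C6H11NO2.
  M = 6(12.011) + 11(1.008) + 14.007 + 2(15.999)
    = 72.066 + 11.088 + 14.007 + 31.998 = 129.159

129.16 g/mol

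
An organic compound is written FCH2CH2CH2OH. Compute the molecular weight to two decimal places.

78.09 g/mol

Element totals:
  C: 3
  H: 7
  F: 1
  O: 1
Molecular formula: C3H7FO.
  M = 3(12.011) + 7(1.008) + 18.998 + 15.999
    = 36.033 + 7.056 + 18.998 + 15.999 = 78.086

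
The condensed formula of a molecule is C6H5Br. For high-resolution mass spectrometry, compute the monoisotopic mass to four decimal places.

Element totals:
  C: 6
  H: 5
  Br: 1
Molecular formula: C6H5Br.
  M = 6(12.0) + 5(1.007825) + 78.918338
    = 72.000000 + 5.039125 + 78.918338 = 155.957463

155.9575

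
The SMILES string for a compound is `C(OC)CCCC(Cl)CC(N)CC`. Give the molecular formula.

C10H22ClNO

Atom tally by fragment:
  CH3OCH2 → C:2 H:5 O:1
  CH2 → C:1 H:2
  CH2 → C:1 H:2
  CH2 → C:1 H:2
  CH(Cl) → C:1 H:1 Cl:1
  CH2 → C:1 H:2
  CH(NH2) → C:1 H:3 N:1
  CH2 → C:1 H:2
  CH3 → C:1 H:3
Element totals:
  C: 10
  H: 22
  Cl: 1
  N: 1
  O: 1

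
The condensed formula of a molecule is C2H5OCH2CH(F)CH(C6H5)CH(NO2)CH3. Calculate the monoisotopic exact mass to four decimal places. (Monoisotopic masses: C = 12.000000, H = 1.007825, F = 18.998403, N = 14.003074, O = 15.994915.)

Atom tally by fragment:
  C2H5OCH2 → C:3 H:7 O:1
  CH(F) → C:1 H:1 F:1
  CH(C6H5) → C:7 H:6
  CH(NO2) → C:1 H:1 N:1 O:2
  CH3 → C:1 H:3
Element totals:
  C: 13
  H: 18
  F: 1
  N: 1
  O: 3
Molecular formula: C13H18FNO3.
  M = 13(12.0) + 18(1.007825) + 18.998403 + 14.003074 + 3(15.994915)
    = 156.000000 + 18.140850 + 18.998403 + 14.003074 + 47.984745 = 255.127072

255.1271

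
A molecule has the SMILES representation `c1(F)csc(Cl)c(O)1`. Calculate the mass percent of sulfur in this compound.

21.01%

Atom tally by fragment:
  thiophene ring core → C:4 H:4 S:1
  (− 3 ring H displaced by substituents)
  + F → F:1
  + Cl → Cl:1
  + OH → O:1 H:1
Element totals:
  C: 4
  H: 2
  Cl: 1
  F: 1
  O: 1
  S: 1
Molecular formula: C4H2ClFOS.
Molar mass = 152.567 g/mol.
Mass from S: 1 × 32.06 = 32.060 g/mol.
%S = 32.060 / 152.567 × 100 = 21.01%.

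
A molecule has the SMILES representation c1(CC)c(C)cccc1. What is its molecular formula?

C9H12

Atom tally by fragment:
  benzene ring core → C:6 H:6
  (− 2 ring H displaced by substituents)
  + C2H5 → C:2 H:5
  + CH3 → C:1 H:3
Element totals:
  C: 9
  H: 12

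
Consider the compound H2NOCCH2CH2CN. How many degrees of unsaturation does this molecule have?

Element totals:
  C: 4
  H: 6
  N: 2
  O: 1
Molecular formula: C4H6N2O.
DoU = (2C + 2 + N − H − X) / 2 = (2·4 + 2 + 2 − 6 − 0) / 2 = 3.

3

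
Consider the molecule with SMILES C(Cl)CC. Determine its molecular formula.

Atom tally by fragment:
  ClCH2 → C:1 H:2 Cl:1
  CH2 → C:1 H:2
  CH3 → C:1 H:3
Element totals:
  C: 3
  H: 7
  Cl: 1

C3H7Cl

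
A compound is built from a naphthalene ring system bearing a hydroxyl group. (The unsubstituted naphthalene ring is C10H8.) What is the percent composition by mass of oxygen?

Atom tally by fragment:
  naphthalene ring system core → C:10 H:8
  (− 1 ring H displaced by substituents)
  + OH → O:1 H:1
Element totals:
  C: 10
  H: 8
  O: 1
Molecular formula: C10H8O.
Molar mass = 144.173 g/mol.
Mass from O: 1 × 15.999 = 15.999 g/mol.
%O = 15.999 / 144.173 × 100 = 11.10%.

11.10%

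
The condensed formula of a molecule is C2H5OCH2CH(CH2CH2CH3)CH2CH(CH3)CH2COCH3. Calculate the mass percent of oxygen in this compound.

Element totals:
  C: 13
  H: 26
  O: 2
Molecular formula: C13H26O2.
Molar mass = 214.349 g/mol.
Mass from O: 2 × 15.999 = 31.998 g/mol.
%O = 31.998 / 214.349 × 100 = 14.93%.

14.93%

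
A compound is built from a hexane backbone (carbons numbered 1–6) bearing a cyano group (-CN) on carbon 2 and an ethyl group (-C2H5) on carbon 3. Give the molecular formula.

Atom tally by fragment:
  CH3 → C:1 H:3
  CH(CN) → C:2 H:1 N:1
  CH(C2H5) → C:3 H:6
  CH2 → C:1 H:2
  CH2 → C:1 H:2
  CH3 → C:1 H:3
Element totals:
  C: 9
  H: 17
  N: 1

C9H17N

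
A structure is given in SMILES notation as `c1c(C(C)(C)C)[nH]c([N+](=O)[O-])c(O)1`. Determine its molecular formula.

C8H12N2O3

Atom tally by fragment:
  pyrrole ring core → C:4 H:5 N:1
  (− 3 ring H displaced by substituents)
  + C(CH3)3 → C:4 H:9
  + NO2 → N:1 O:2
  + OH → O:1 H:1
Element totals:
  C: 8
  H: 12
  N: 2
  O: 3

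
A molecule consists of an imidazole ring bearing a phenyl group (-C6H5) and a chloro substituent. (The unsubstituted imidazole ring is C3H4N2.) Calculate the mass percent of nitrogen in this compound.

Atom tally by fragment:
  imidazole ring core → C:3 H:4 N:2
  (− 2 ring H displaced by substituents)
  + C6H5 → C:6 H:5
  + Cl → Cl:1
Element totals:
  C: 9
  H: 7
  Cl: 1
  N: 2
Molecular formula: C9H7ClN2.
Molar mass = 178.619 g/mol.
Mass from N: 2 × 14.007 = 28.014 g/mol.
%N = 28.014 / 178.619 × 100 = 15.68%.

15.68%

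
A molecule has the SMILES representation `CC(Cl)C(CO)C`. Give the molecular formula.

C5H11ClO

Atom tally by fragment:
  CH3 → C:1 H:3
  CH(Cl) → C:1 H:1 Cl:1
  CH(CH2OH) → C:2 H:4 O:1
  CH3 → C:1 H:3
Element totals:
  C: 5
  H: 11
  Cl: 1
  O: 1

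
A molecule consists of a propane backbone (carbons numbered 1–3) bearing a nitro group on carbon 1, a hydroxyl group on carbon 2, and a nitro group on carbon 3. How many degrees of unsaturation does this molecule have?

2

Atom tally by fragment:
  O2NCH2 → C:1 H:2 N:1 O:2
  CH(OH) → C:1 H:2 O:1
  CH2NO2 → C:1 H:2 N:1 O:2
Element totals:
  C: 3
  H: 6
  N: 2
  O: 5
Molecular formula: C3H6N2O5.
DoU = (2C + 2 + N − H − X) / 2 = (2·3 + 2 + 2 − 6 − 0) / 2 = 2.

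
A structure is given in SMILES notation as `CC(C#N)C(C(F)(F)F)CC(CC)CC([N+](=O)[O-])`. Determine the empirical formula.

C11H17F3N2O2

Atom tally by fragment:
  CH3 → C:1 H:3
  CH(CN) → C:2 H:1 N:1
  CH(CF3) → C:2 H:1 F:3
  CH2 → C:1 H:2
  CH(C2H5) → C:3 H:6
  CH2 → C:1 H:2
  CH2NO2 → C:1 H:2 N:1 O:2
Element totals:
  C: 11
  H: 17
  F: 3
  N: 2
  O: 2
Molecular formula: C11H17F3N2O2.
gcd of subscripts (11, 3, 17, 2, 2) = 1, so the empirical formula equals the molecular formula.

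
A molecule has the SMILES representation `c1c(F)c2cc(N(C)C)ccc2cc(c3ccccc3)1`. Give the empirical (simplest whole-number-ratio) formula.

C18H16FN

Atom tally by fragment:
  naphthalene ring system core → C:10 H:8
  (− 3 ring H displaced by substituents)
  + F → F:1
  + N(CH3)2 → N:1 C:2 H:6
  + C6H5 → C:6 H:5
Element totals:
  C: 18
  H: 16
  F: 1
  N: 1
Molecular formula: C18H16FN.
gcd of subscripts (18, 1, 16, 1) = 1, so the empirical formula equals the molecular formula.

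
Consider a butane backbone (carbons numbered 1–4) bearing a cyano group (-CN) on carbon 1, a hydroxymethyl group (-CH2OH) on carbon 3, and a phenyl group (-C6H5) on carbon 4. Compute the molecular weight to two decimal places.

Atom tally by fragment:
  NCCH2 → C:2 H:2 N:1
  CH2 → C:1 H:2
  CH(CH2OH) → C:2 H:4 O:1
  CH2C6H5 → C:7 H:7
Element totals:
  C: 12
  H: 15
  N: 1
  O: 1
Molecular formula: C12H15NO.
  M = 12(12.011) + 15(1.008) + 14.007 + 15.999
    = 144.132 + 15.120 + 14.007 + 15.999 = 189.258

189.26 g/mol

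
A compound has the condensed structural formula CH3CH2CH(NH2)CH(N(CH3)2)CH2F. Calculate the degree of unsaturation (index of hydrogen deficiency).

0

Element totals:
  C: 7
  H: 17
  F: 1
  N: 2
Molecular formula: C7H17FN2.
DoU = (2C + 2 + N − H − X) / 2 = (2·7 + 2 + 2 − 17 − 1) / 2 = 0.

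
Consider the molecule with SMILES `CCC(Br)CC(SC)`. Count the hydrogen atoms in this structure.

Atom tally by fragment:
  CH3 → C:1 H:3
  CH2 → C:1 H:2
  CH(Br) → C:1 H:1 Br:1
  CH2 → C:1 H:2
  CH2SCH3 → C:2 H:5 S:1
Element totals:
  C: 6
  H: 13
  Br: 1
  S: 1

13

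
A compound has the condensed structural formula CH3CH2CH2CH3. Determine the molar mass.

Atom tally by fragment:
  CH3 → C:1 H:3
  CH2 → C:1 H:2
  CH2 → C:1 H:2
  CH3 → C:1 H:3
Element totals:
  C: 4
  H: 10
Molecular formula: C4H10.
  M = 4(12.011) + 10(1.008)
    = 48.044 + 10.080 = 58.124

58.12 g/mol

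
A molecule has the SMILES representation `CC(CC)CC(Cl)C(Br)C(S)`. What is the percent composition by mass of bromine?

Atom tally by fragment:
  CH3 → C:1 H:3
  CH(C2H5) → C:3 H:6
  CH2 → C:1 H:2
  CH(Cl) → C:1 H:1 Cl:1
  CH(Br) → C:1 H:1 Br:1
  CH2SH → C:1 H:3 S:1
Element totals:
  C: 8
  H: 16
  Br: 1
  Cl: 1
  S: 1
Molecular formula: C8H16BrClS.
Molar mass = 259.630 g/mol.
Mass from Br: 1 × 79.904 = 79.904 g/mol.
%Br = 79.904 / 259.630 × 100 = 30.78%.

30.78%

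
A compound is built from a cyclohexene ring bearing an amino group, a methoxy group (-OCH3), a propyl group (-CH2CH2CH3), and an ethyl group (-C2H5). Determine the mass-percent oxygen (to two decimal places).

8.11%

Atom tally by fragment:
  cyclohexene ring core → C:6 H:10
  (− 4 ring H displaced by substituents)
  + NH2 → N:1 H:2
  + OCH3 → C:1 H:3 O:1
  + CH2CH2CH3 → C:3 H:7
  + C2H5 → C:2 H:5
Element totals:
  C: 12
  H: 23
  N: 1
  O: 1
Molecular formula: C12H23NO.
Molar mass = 197.322 g/mol.
Mass from O: 1 × 15.999 = 15.999 g/mol.
%O = 15.999 / 197.322 × 100 = 8.11%.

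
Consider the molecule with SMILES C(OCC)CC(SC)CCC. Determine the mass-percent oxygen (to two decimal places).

Atom tally by fragment:
  C2H5OCH2 → C:3 H:7 O:1
  CH2 → C:1 H:2
  CH(SCH3) → C:2 H:4 S:1
  CH2 → C:1 H:2
  CH2 → C:1 H:2
  CH3 → C:1 H:3
Element totals:
  C: 9
  H: 20
  O: 1
  S: 1
Molecular formula: C9H20OS.
Molar mass = 176.318 g/mol.
Mass from O: 1 × 15.999 = 15.999 g/mol.
%O = 15.999 / 176.318 × 100 = 9.07%.

9.07%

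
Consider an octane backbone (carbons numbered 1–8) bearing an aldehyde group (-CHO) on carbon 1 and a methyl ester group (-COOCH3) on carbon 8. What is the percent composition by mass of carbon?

Atom tally by fragment:
  OHCCH2 → C:2 H:3 O:1
  CH2 → C:1 H:2
  CH2 → C:1 H:2
  CH2 → C:1 H:2
  CH2 → C:1 H:2
  CH2 → C:1 H:2
  CH2 → C:1 H:2
  CH2COOCH3 → C:3 H:5 O:2
Element totals:
  C: 11
  H: 20
  O: 3
Molecular formula: C11H20O3.
Molar mass = 200.278 g/mol.
Mass from C: 11 × 12.011 = 132.121 g/mol.
%C = 132.121 / 200.278 × 100 = 65.97%.

65.97%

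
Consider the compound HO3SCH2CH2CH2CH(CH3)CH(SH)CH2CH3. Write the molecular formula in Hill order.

C8H18O3S2

Atom tally by fragment:
  HO3SCH2 → C:1 H:3 S:1 O:3
  CH2 → C:1 H:2
  CH2 → C:1 H:2
  CH(CH3) → C:2 H:4
  CH(SH) → C:1 H:2 S:1
  CH2 → C:1 H:2
  CH3 → C:1 H:3
Element totals:
  C: 8
  H: 18
  O: 3
  S: 2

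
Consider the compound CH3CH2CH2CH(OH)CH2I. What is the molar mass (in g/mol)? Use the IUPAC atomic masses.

214.05 g/mol

Atom tally by fragment:
  CH3 → C:1 H:3
  CH2 → C:1 H:2
  CH2 → C:1 H:2
  CH(OH) → C:1 H:2 O:1
  CH2I → C:1 H:2 I:1
Element totals:
  C: 5
  H: 11
  I: 1
  O: 1
Molecular formula: C5H11IO.
  M = 5(12.011) + 11(1.008) + 126.904 + 15.999
    = 60.055 + 11.088 + 126.904 + 15.999 = 214.046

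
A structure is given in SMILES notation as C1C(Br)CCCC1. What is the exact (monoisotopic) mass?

162.0044

Atom tally by fragment:
  cyclohexane ring core → C:6 H:12
  (− 1 ring H displaced by substituents)
  + Br → Br:1
Element totals:
  C: 6
  H: 11
  Br: 1
Molecular formula: C6H11Br.
  M = 6(12.0) + 11(1.007825) + 78.918338
    = 72.000000 + 11.086075 + 78.918338 = 162.004413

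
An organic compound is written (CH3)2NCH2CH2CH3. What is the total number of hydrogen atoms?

13

Atom tally by fragment:
  (CH3)2NCH2 → C:3 H:8 N:1
  CH2 → C:1 H:2
  CH3 → C:1 H:3
Element totals:
  C: 5
  H: 13
  N: 1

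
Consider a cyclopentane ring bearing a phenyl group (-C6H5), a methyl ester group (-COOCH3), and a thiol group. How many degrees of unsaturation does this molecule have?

6

Atom tally by fragment:
  cyclopentane ring core → C:5 H:10
  (− 3 ring H displaced by substituents)
  + C6H5 → C:6 H:5
  + COOCH3 → C:2 H:3 O:2
  + SH → S:1 H:1
Element totals:
  C: 13
  H: 16
  O: 2
  S: 1
Molecular formula: C13H16O2S.
DoU = (2C + 2 + N − H − X) / 2 = (2·13 + 2 + 0 − 16 − 0) / 2 = 6.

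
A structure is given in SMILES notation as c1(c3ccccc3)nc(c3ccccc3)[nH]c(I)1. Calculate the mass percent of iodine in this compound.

36.66%

Atom tally by fragment:
  imidazole ring core → C:3 H:4 N:2
  (− 3 ring H displaced by substituents)
  + C6H5 → C:6 H:5
  + C6H5 → C:6 H:5
  + I → I:1
Element totals:
  C: 15
  H: 11
  I: 1
  N: 2
Molecular formula: C15H11IN2.
Molar mass = 346.171 g/mol.
Mass from I: 1 × 126.904 = 126.904 g/mol.
%I = 126.904 / 346.171 × 100 = 36.66%.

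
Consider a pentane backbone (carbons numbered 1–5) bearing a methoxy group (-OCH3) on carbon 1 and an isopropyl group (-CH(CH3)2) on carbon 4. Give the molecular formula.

Atom tally by fragment:
  CH3OCH2 → C:2 H:5 O:1
  CH2 → C:1 H:2
  CH2 → C:1 H:2
  CH(CH(CH3)2) → C:4 H:8
  CH3 → C:1 H:3
Element totals:
  C: 9
  H: 20
  O: 1

C9H20O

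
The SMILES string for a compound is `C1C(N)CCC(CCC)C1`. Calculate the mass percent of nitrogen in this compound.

Atom tally by fragment:
  cyclohexane ring core → C:6 H:12
  (− 2 ring H displaced by substituents)
  + NH2 → N:1 H:2
  + CH2CH2CH3 → C:3 H:7
Element totals:
  C: 9
  H: 19
  N: 1
Molecular formula: C9H19N.
Molar mass = 141.258 g/mol.
Mass from N: 1 × 14.007 = 14.007 g/mol.
%N = 14.007 / 141.258 × 100 = 9.92%.

9.92%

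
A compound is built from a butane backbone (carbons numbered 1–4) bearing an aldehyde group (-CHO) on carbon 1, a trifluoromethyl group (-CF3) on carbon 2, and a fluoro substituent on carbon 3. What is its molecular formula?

C6H8F4O

Atom tally by fragment:
  OHCCH2 → C:2 H:3 O:1
  CH(CF3) → C:2 H:1 F:3
  CH(F) → C:1 H:1 F:1
  CH3 → C:1 H:3
Element totals:
  C: 6
  H: 8
  F: 4
  O: 1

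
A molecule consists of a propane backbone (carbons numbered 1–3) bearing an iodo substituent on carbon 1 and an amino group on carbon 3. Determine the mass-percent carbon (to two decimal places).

Atom tally by fragment:
  ICH2 → C:1 H:2 I:1
  CH2 → C:1 H:2
  CH2NH2 → C:1 H:4 N:1
Element totals:
  C: 3
  H: 8
  I: 1
  N: 1
Molecular formula: C3H8IN.
Molar mass = 185.008 g/mol.
Mass from C: 3 × 12.011 = 36.033 g/mol.
%C = 36.033 / 185.008 × 100 = 19.48%.

19.48%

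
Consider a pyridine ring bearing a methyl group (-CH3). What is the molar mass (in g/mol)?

Atom tally by fragment:
  pyridine ring core → C:5 H:5 N:1
  (− 1 ring H displaced by substituents)
  + CH3 → C:1 H:3
Element totals:
  C: 6
  H: 7
  N: 1
Molecular formula: C6H7N.
  M = 6(12.011) + 7(1.008) + 14.007
    = 72.066 + 7.056 + 14.007 = 93.129

93.13 g/mol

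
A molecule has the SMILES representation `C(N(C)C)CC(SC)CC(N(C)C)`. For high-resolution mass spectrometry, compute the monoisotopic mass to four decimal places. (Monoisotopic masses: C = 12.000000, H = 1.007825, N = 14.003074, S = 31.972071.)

204.1660

Atom tally by fragment:
  (CH3)2NCH2 → C:3 H:8 N:1
  CH2 → C:1 H:2
  CH(SCH3) → C:2 H:4 S:1
  CH2 → C:1 H:2
  CH2N(CH3)2 → C:3 H:8 N:1
Element totals:
  C: 10
  H: 24
  N: 2
  S: 1
Molecular formula: C10H24N2S.
  M = 10(12.0) + 24(1.007825) + 2(14.003074) + 31.972071
    = 120.000000 + 24.187800 + 28.006148 + 31.972071 = 204.166019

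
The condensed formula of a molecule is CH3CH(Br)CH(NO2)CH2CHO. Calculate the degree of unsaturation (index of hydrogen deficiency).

Atom tally by fragment:
  CH3 → C:1 H:3
  CH(Br) → C:1 H:1 Br:1
  CH(NO2) → C:1 H:1 N:1 O:2
  CH2CHO → C:2 H:3 O:1
Element totals:
  C: 5
  H: 8
  Br: 1
  N: 1
  O: 3
Molecular formula: C5H8BrNO3.
DoU = (2C + 2 + N − H − X) / 2 = (2·5 + 2 + 1 − 8 − 1) / 2 = 2.

2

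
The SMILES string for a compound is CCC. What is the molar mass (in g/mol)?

Atom tally by fragment:
  CH3 → C:1 H:3
  CH2 → C:1 H:2
  CH3 → C:1 H:3
Element totals:
  C: 3
  H: 8
Molecular formula: C3H8.
  M = 3(12.011) + 8(1.008)
    = 36.033 + 8.064 = 44.097

44.10 g/mol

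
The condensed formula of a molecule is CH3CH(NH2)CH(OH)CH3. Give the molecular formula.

C4H11NO

Atom tally by fragment:
  CH3 → C:1 H:3
  CH(NH2) → C:1 H:3 N:1
  CH(OH) → C:1 H:2 O:1
  CH3 → C:1 H:3
Element totals:
  C: 4
  H: 11
  N: 1
  O: 1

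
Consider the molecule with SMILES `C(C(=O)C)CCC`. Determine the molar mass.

Atom tally by fragment:
  CH3COCH2 → C:3 H:5 O:1
  CH2 → C:1 H:2
  CH2 → C:1 H:2
  CH3 → C:1 H:3
Element totals:
  C: 6
  H: 12
  O: 1
Molecular formula: C6H12O.
  M = 6(12.011) + 12(1.008) + 15.999
    = 72.066 + 12.096 + 15.999 = 100.161

100.16 g/mol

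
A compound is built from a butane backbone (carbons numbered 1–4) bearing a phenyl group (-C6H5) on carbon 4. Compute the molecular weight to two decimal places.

Atom tally by fragment:
  CH3 → C:1 H:3
  CH2 → C:1 H:2
  CH2 → C:1 H:2
  CH2C6H5 → C:7 H:7
Element totals:
  C: 10
  H: 14
Molecular formula: C10H14.
  M = 10(12.011) + 14(1.008)
    = 120.110 + 14.112 = 134.222

134.22 g/mol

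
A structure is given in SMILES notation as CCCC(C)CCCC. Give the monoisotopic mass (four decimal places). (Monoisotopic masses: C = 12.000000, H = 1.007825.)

128.1565

Atom tally by fragment:
  CH3 → C:1 H:3
  CH2 → C:1 H:2
  CH2 → C:1 H:2
  CH(CH3) → C:2 H:4
  CH2 → C:1 H:2
  CH2 → C:1 H:2
  CH2 → C:1 H:2
  CH3 → C:1 H:3
Element totals:
  C: 9
  H: 20
Molecular formula: C9H20.
  M = 9(12.0) + 20(1.007825)
    = 108.000000 + 20.156500 = 128.156500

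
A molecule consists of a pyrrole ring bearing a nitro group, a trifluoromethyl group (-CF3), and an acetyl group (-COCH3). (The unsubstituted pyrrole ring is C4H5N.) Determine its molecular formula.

Atom tally by fragment:
  pyrrole ring core → C:4 H:5 N:1
  (− 3 ring H displaced by substituents)
  + NO2 → N:1 O:2
  + CF3 → C:1 F:3
  + COCH3 → C:2 H:3 O:1
Element totals:
  C: 7
  H: 5
  F: 3
  N: 2
  O: 3

C7H5F3N2O3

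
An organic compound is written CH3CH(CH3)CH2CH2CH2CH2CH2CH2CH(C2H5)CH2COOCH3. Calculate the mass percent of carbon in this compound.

Element totals:
  C: 15
  H: 30
  O: 2
Molecular formula: C15H30O2.
Molar mass = 242.403 g/mol.
Mass from C: 15 × 12.011 = 180.165 g/mol.
%C = 180.165 / 242.403 × 100 = 74.32%.

74.32%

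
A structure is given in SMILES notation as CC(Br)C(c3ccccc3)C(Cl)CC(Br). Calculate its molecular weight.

Atom tally by fragment:
  CH3 → C:1 H:3
  CH(Br) → C:1 H:1 Br:1
  CH(C6H5) → C:7 H:6
  CH(Cl) → C:1 H:1 Cl:1
  CH2 → C:1 H:2
  CH2Br → C:1 H:2 Br:1
Element totals:
  C: 12
  H: 15
  Br: 2
  Cl: 1
Molecular formula: C12H15Br2Cl.
  M = 12(12.011) + 15(1.008) + 2(79.904) + 35.45
    = 144.132 + 15.120 + 159.808 + 35.450 = 354.510

354.51 g/mol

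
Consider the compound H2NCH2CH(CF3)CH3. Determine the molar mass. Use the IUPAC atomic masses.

127.11 g/mol

Element totals:
  C: 4
  H: 8
  F: 3
  N: 1
Molecular formula: C4H8F3N.
  M = 4(12.011) + 8(1.008) + 3(18.998) + 14.007
    = 48.044 + 8.064 + 56.994 + 14.007 = 127.109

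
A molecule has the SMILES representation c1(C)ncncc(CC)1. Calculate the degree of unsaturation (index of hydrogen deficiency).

4

Atom tally by fragment:
  pyrimidine ring core → C:4 H:4 N:2
  (− 2 ring H displaced by substituents)
  + CH3 → C:1 H:3
  + C2H5 → C:2 H:5
Element totals:
  C: 7
  H: 10
  N: 2
Molecular formula: C7H10N2.
DoU = (2C + 2 + N − H − X) / 2 = (2·7 + 2 + 2 − 10 − 0) / 2 = 4.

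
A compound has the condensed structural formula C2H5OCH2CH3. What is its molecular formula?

Element totals:
  C: 4
  H: 10
  O: 1

C4H10O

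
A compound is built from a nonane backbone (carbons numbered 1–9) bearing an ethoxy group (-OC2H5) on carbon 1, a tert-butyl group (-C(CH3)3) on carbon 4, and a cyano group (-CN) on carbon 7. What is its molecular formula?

C16H31NO

Atom tally by fragment:
  C2H5OCH2 → C:3 H:7 O:1
  CH2 → C:1 H:2
  CH2 → C:1 H:2
  CH(C(CH3)3) → C:5 H:10
  CH2 → C:1 H:2
  CH2 → C:1 H:2
  CH(CN) → C:2 H:1 N:1
  CH2 → C:1 H:2
  CH3 → C:1 H:3
Element totals:
  C: 16
  H: 31
  N: 1
  O: 1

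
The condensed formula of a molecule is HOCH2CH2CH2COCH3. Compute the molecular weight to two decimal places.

102.13 g/mol

Atom tally by fragment:
  HOCH2 → C:1 H:3 O:1
  CH2 → C:1 H:2
  CH2COCH3 → C:3 H:5 O:1
Element totals:
  C: 5
  H: 10
  O: 2
Molecular formula: C5H10O2.
  M = 5(12.011) + 10(1.008) + 2(15.999)
    = 60.055 + 10.080 + 31.998 = 102.133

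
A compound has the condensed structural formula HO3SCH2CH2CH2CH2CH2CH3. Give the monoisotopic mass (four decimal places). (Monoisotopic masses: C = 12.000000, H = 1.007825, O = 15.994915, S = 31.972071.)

Atom tally by fragment:
  HO3SCH2 → C:1 H:3 S:1 O:3
  CH2 → C:1 H:2
  CH2 → C:1 H:2
  CH2 → C:1 H:2
  CH2 → C:1 H:2
  CH3 → C:1 H:3
Element totals:
  C: 6
  H: 14
  O: 3
  S: 1
Molecular formula: C6H14O3S.
  M = 6(12.0) + 14(1.007825) + 3(15.994915) + 31.972071
    = 72.000000 + 14.109550 + 47.984745 + 31.972071 = 166.066366

166.0664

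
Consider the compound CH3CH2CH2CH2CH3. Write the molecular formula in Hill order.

C5H12

Element totals:
  C: 5
  H: 12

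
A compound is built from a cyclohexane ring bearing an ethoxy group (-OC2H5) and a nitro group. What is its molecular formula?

C8H15NO3

Atom tally by fragment:
  cyclohexane ring core → C:6 H:12
  (− 2 ring H displaced by substituents)
  + OC2H5 → C:2 H:5 O:1
  + NO2 → N:1 O:2
Element totals:
  C: 8
  H: 15
  N: 1
  O: 3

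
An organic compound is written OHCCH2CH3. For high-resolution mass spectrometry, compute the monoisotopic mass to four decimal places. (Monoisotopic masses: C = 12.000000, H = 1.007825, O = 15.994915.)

Atom tally by fragment:
  OHCCH2 → C:2 H:3 O:1
  CH3 → C:1 H:3
Element totals:
  C: 3
  H: 6
  O: 1
Molecular formula: C3H6O.
  M = 3(12.0) + 6(1.007825) + 15.994915
    = 36.000000 + 6.046950 + 15.994915 = 58.041865

58.0419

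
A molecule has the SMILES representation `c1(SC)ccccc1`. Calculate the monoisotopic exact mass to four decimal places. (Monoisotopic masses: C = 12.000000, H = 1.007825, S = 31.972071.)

124.0347

Atom tally by fragment:
  benzene ring core → C:6 H:6
  (− 1 ring H displaced by substituents)
  + SCH3 → C:1 H:3 S:1
Element totals:
  C: 7
  H: 8
  S: 1
Molecular formula: C7H8S.
  M = 7(12.0) + 8(1.007825) + 31.972071
    = 84.000000 + 8.062600 + 31.972071 = 124.034671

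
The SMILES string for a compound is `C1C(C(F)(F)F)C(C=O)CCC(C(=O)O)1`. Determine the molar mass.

Atom tally by fragment:
  cyclohexane ring core → C:6 H:12
  (− 3 ring H displaced by substituents)
  + CF3 → C:1 F:3
  + CHO → C:1 H:1 O:1
  + COOH → C:1 H:1 O:2
Element totals:
  C: 9
  H: 11
  F: 3
  O: 3
Molecular formula: C9H11F3O3.
  M = 9(12.011) + 11(1.008) + 3(18.998) + 3(15.999)
    = 108.099 + 11.088 + 56.994 + 47.997 = 224.178

224.18 g/mol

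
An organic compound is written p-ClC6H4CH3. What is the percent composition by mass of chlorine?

Element totals:
  C: 7
  H: 7
  Cl: 1
Molecular formula: C7H7Cl.
Molar mass = 126.583 g/mol.
Mass from Cl: 1 × 35.45 = 35.450 g/mol.
%Cl = 35.450 / 126.583 × 100 = 28.01%.

28.01%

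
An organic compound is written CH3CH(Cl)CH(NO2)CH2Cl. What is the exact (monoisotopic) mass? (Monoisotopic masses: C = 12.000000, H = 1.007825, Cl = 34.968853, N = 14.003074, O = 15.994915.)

170.9854

Atom tally by fragment:
  CH3 → C:1 H:3
  CH(Cl) → C:1 H:1 Cl:1
  CH(NO2) → C:1 H:1 N:1 O:2
  CH2Cl → C:1 H:2 Cl:1
Element totals:
  C: 4
  H: 7
  Cl: 2
  N: 1
  O: 2
Molecular formula: C4H7Cl2NO2.
  M = 4(12.0) + 7(1.007825) + 2(34.968853) + 14.003074 + 2(15.994915)
    = 48.000000 + 7.054775 + 69.937706 + 14.003074 + 31.989830 = 170.985385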